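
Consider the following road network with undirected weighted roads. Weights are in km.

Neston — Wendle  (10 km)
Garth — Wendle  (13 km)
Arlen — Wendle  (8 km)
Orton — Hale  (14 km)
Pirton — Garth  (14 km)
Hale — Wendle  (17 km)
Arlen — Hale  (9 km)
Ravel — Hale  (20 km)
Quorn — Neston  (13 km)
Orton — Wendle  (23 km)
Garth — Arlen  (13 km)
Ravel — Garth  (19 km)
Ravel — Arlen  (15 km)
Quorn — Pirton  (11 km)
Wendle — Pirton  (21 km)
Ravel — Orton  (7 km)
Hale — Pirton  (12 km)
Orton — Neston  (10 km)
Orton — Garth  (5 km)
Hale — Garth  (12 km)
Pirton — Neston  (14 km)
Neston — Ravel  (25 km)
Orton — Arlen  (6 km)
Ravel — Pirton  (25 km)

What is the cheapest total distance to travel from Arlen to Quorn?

29 km

Settle nodes by increasing distance from Arlen:
Arlen: 0
Orton: 6  (via Arlen)
Wendle: 8  (via Arlen)
Hale: 9  (via Arlen)
Garth: 11  (via Orton)
Ravel: 13  (via Orton)
Neston: 16  (via Orton)
Pirton: 21  (via Hale)
Quorn: 29  (via Neston)
Shortest route: Arlen → Orton → Neston → Quorn = 29 km.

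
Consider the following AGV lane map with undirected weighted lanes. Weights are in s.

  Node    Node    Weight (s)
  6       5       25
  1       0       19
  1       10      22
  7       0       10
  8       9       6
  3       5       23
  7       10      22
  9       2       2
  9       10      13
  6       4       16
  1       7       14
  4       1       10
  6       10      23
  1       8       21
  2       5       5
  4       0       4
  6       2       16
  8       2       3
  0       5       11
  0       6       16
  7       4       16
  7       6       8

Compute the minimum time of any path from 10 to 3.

Running Dijkstra from 10:
10: 0
9: 13  (via 10)
2: 15  (via 9)
8: 18  (via 2)
5: 20  (via 2)
1: 22  (via 10)
7: 22  (via 10)
6: 23  (via 10)
0: 31  (via 5)
4: 32  (via 1)
3: 43  (via 5)
Shortest route: 10 → 9 → 2 → 5 → 3 = 43 s.

43 s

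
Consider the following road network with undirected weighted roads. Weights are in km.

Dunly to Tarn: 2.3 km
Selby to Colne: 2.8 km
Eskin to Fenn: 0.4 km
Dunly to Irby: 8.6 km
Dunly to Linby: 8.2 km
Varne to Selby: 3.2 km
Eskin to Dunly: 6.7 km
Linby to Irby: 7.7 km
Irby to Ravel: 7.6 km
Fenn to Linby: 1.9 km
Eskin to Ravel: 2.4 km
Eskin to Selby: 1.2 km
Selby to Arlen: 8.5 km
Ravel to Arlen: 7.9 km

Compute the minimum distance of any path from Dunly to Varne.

Running Dijkstra from Dunly:
Dunly: 0
Tarn: 2.3  (via Dunly)
Eskin: 6.7  (via Dunly)
Fenn: 7.1  (via Eskin)
Selby: 7.9  (via Eskin)
Linby: 8.2  (via Dunly)
Irby: 8.6  (via Dunly)
Ravel: 9.1  (via Eskin)
Colne: 10.7  (via Selby)
Varne: 11.1  (via Selby)
Shortest route: Dunly → Eskin → Selby → Varne = 11.1 km.

11.1 km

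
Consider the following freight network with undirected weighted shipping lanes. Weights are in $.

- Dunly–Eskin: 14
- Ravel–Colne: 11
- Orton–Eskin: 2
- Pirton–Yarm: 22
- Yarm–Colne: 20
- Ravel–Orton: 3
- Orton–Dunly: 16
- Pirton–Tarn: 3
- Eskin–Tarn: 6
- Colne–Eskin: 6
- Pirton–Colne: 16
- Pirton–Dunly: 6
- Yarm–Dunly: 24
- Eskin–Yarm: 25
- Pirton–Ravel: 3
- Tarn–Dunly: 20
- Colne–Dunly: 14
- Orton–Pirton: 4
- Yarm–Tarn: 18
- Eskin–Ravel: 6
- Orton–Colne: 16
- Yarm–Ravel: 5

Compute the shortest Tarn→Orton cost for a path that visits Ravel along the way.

Best Tarn to Ravel: Tarn–Pirton–Ravel costing 6
Shortest Ravel→Orton: Ravel–Orton = 3
Total via Ravel: 6 + 3 = $9.

$9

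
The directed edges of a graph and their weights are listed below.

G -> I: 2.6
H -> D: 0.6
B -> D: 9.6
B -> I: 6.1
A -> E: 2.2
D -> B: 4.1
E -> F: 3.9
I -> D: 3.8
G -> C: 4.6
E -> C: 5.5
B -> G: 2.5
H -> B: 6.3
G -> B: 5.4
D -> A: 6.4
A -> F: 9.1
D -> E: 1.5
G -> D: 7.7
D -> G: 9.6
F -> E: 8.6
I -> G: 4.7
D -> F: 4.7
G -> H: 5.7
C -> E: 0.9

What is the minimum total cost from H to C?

Shortest distances from H:
H: 0
D: 0.6  (via H)
E: 2.1  (via D)
B: 4.7  (via D)
F: 5.3  (via D)
A: 7  (via D)
G: 7.2  (via B)
C: 7.6  (via E)
Shortest route: H–D–E–C = 7.6.

7.6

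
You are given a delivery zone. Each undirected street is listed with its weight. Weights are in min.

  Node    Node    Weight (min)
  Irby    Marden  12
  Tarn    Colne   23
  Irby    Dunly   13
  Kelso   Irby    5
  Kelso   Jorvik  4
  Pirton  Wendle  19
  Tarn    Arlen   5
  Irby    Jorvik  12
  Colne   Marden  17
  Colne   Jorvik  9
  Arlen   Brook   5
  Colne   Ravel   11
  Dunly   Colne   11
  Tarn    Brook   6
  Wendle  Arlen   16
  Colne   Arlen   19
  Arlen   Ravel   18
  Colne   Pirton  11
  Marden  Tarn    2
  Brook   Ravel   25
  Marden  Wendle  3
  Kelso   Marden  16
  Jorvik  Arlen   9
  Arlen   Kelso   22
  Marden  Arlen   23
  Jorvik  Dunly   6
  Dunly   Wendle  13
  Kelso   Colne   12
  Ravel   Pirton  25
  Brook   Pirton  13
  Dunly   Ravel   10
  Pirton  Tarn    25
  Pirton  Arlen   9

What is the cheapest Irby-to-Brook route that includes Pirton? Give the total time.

Shortest Irby→Pirton: Irby–Kelso–Jorvik–Arlen–Pirton = 27
Best Pirton to Brook: Pirton–Brook costing 13
Total via Pirton: 27 + 13 = 40 min.

40 min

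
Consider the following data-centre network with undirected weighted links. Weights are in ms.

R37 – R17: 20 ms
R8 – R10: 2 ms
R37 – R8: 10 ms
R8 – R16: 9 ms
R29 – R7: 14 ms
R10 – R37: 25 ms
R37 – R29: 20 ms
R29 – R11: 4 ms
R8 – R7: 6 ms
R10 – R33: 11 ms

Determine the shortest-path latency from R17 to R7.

36 ms

Running Dijkstra from R17:
R17: 0
R37: 20  (via R17)
R8: 30  (via R37)
R10: 32  (via R8)
R7: 36  (via R8)
Shortest route: R17 → R37 → R8 → R7 = 36 ms.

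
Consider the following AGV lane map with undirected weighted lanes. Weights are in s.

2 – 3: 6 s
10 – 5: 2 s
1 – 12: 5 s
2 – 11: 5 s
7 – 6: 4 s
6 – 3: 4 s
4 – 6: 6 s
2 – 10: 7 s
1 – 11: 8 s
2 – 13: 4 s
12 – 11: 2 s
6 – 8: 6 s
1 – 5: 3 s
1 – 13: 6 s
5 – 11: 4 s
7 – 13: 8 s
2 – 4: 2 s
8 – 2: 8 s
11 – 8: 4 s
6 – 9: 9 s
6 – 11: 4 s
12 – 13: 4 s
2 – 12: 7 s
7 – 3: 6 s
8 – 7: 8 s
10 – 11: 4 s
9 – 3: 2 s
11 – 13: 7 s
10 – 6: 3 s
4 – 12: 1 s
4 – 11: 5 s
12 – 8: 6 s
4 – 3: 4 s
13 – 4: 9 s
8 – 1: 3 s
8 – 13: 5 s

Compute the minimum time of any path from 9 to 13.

Running Dijkstra from 9:
9: 0
3: 2  (via 9)
4: 6  (via 3)
6: 6  (via 3)
12: 7  (via 4)
2: 8  (via 3)
7: 8  (via 3)
10: 9  (via 6)
11: 9  (via 12)
5: 11  (via 10)
13: 11  (via 12)
Shortest route: 9 → 3 → 4 → 12 → 13 = 11 s.

11 s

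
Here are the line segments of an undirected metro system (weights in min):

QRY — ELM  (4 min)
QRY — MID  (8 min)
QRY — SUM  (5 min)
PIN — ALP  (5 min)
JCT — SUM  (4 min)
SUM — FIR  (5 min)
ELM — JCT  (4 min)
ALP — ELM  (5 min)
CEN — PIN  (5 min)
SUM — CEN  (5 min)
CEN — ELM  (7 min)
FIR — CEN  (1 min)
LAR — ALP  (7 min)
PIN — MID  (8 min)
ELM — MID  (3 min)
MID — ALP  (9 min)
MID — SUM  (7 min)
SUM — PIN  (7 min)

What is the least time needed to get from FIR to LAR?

18 min

Running Dijkstra from FIR:
FIR: 0
CEN: 1  (via FIR)
SUM: 5  (via FIR)
PIN: 6  (via CEN)
ELM: 8  (via CEN)
JCT: 9  (via SUM)
QRY: 10  (via SUM)
MID: 11  (via ELM)
ALP: 11  (via PIN)
LAR: 18  (via ALP)
Shortest route: FIR–CEN–PIN–ALP–LAR = 18 min.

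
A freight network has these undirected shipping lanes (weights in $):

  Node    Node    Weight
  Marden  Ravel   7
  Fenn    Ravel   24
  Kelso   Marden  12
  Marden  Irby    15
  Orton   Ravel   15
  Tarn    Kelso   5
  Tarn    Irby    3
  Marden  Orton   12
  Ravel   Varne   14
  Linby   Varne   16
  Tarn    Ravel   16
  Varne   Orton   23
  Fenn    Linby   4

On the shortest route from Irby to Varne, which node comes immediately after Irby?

Tarn

Compare a few routes:
Irby - Marden - Orton - Varne: 15+12+23 = 50
Irby - Tarn - Kelso - Marden - Ravel - Varne: 3+5+12+7+14 = 41
Irby - Tarn - Ravel - Varne: 3+16+14 = 33
Irby - Marden - Ravel - Varne: 15+7+14 = 36
The minimum is $33 via Irby - Tarn - Ravel - Varne.
So from Irby the first move is to Tarn.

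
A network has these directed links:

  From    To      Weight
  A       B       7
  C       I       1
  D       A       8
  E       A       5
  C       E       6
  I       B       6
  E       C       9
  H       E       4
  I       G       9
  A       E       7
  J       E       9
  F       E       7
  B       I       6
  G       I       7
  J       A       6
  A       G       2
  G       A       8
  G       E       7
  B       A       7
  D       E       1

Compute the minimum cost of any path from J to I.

15

Candidate routes:
J–E–C–I: 9+9+1 = 19
J–A–E–C–I: 6+7+9+1 = 23
J–A–B–I: 6+7+6 = 19
J–A–G–I: 6+2+7 = 15
Cheapest is J–A–G–I at 15.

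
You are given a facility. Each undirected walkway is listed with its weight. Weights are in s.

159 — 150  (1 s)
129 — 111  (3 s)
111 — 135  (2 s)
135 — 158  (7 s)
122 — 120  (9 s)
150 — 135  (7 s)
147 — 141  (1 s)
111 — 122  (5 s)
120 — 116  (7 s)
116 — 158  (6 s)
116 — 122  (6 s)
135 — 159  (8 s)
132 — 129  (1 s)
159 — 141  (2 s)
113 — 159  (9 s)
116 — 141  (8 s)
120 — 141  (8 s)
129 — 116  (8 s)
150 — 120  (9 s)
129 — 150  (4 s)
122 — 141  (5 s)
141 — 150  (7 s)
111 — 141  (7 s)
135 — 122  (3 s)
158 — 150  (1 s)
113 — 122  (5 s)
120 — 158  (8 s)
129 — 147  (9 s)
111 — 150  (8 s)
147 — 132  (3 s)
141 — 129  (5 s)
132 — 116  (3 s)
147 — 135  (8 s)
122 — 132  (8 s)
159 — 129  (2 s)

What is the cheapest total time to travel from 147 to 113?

11 s

Candidate routes:
147–132–129–159–113: 3+1+2+9 = 15
147–141–122–113: 1+5+5 = 11
147–141–159–113: 1+2+9 = 12
The minimum is 11 s via 147–141–122–113.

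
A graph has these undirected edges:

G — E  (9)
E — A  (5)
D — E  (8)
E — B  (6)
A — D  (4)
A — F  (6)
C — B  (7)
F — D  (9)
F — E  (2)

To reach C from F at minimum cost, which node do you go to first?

E

Compare a few routes:
F - A - E - B - C: 6+5+6+7 = 24
F - E - B - C: 2+6+7 = 15
Cheapest is F - E - B - C at 15.
So from F the first move is to E.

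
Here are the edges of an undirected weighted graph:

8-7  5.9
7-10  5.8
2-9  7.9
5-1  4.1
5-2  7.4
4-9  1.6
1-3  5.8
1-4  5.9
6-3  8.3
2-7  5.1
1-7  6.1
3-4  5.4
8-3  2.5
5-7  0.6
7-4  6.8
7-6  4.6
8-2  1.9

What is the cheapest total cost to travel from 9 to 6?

13

Settle nodes by increasing distance from 9:
9: 0
4: 1.6  (via 9)
3: 7  (via 4)
1: 7.5  (via 4)
2: 7.9  (via 9)
7: 8.4  (via 4)
5: 9  (via 7)
8: 9.5  (via 3)
6: 13  (via 7)
Shortest route: 9 → 4 → 7 → 6 = 13.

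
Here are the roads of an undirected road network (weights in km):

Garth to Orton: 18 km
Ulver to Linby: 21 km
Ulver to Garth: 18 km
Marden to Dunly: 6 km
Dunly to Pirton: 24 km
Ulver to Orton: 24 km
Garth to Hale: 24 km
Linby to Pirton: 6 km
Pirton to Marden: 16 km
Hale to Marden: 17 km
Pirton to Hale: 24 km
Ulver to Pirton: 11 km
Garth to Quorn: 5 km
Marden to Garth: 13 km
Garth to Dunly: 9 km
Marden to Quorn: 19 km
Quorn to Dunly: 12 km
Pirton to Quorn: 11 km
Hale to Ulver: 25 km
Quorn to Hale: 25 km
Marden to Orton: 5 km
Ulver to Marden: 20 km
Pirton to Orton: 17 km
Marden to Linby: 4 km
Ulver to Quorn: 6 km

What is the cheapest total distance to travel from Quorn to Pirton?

11 km

Compare a few routes:
Quorn–Pirton: 11 = 11
Quorn–Ulver–Pirton: 6+11 = 17
The minimum is 11 km via Quorn–Pirton.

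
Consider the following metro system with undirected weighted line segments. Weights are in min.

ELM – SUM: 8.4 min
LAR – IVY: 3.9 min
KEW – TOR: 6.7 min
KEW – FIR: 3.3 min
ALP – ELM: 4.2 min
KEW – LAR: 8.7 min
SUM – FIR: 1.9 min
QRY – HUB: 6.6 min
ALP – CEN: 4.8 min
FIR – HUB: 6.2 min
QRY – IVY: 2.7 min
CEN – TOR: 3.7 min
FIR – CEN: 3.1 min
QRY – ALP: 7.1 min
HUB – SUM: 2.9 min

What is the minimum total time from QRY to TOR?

Enumerating some paths:
QRY → HUB → SUM → FIR → KEW → TOR: 6.6+2.9+1.9+3.3+6.7 = 21.4
QRY → ALP → CEN → TOR: 7.1+4.8+3.7 = 15.6
QRY → HUB → FIR → CEN → TOR: 6.6+6.2+3.1+3.7 = 19.6
QRY → HUB → SUM → FIR → CEN → TOR: 6.6+2.9+1.9+3.1+3.7 = 18.2
The minimum is 15.6 min via QRY → ALP → CEN → TOR.

15.6 min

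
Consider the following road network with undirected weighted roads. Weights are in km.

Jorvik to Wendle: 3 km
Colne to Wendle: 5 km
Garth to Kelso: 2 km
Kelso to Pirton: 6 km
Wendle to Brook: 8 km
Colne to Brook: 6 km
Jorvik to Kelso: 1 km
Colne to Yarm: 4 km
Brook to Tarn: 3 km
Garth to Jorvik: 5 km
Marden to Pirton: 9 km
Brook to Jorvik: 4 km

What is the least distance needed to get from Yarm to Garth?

15 km

Candidate routes:
Yarm–Colne–Wendle–Jorvik–Kelso–Garth: 4+5+3+1+2 = 15
Yarm–Colne–Brook–Jorvik–Garth: 4+6+4+5 = 19
Yarm–Colne–Brook–Jorvik–Kelso–Garth: 4+6+4+1+2 = 17
Yarm–Colne–Wendle–Jorvik–Garth: 4+5+3+5 = 17
Cheapest is Yarm–Colne–Wendle–Jorvik–Kelso–Garth at 15 km.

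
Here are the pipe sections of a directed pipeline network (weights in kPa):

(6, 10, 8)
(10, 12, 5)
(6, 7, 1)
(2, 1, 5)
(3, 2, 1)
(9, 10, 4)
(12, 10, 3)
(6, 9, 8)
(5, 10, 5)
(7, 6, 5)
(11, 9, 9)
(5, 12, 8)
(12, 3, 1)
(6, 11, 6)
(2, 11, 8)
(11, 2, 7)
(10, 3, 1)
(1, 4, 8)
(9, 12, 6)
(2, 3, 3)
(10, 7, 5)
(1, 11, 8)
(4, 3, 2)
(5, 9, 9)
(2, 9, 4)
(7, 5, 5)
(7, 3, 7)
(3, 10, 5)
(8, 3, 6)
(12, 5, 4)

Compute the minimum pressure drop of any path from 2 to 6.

Settle nodes by increasing distance from 2:
2: 0
3: 3  (via 2)
9: 4  (via 2)
1: 5  (via 2)
10: 8  (via 3)
11: 8  (via 2)
12: 10  (via 9)
4: 13  (via 1)
7: 13  (via 10)
5: 14  (via 12)
6: 18  (via 7)
Shortest route: 2 → 3 → 10 → 7 → 6 = 18 kPa.

18 kPa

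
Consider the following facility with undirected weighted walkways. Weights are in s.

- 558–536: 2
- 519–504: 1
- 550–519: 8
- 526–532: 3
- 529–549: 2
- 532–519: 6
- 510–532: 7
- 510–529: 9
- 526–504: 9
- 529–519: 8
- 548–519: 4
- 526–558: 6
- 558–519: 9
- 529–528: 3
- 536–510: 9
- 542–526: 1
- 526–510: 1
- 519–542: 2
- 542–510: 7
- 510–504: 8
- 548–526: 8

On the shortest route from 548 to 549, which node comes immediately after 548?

519

Compare a few routes:
548 - 519 - 529 - 549: 4+8+2 = 14
548 - 519 - 542 - 526 - 510 - 529 - 549: 4+2+1+1+9+2 = 19
The minimum is 14 s via 548 - 519 - 529 - 549.
So from 548 the first move is to 519.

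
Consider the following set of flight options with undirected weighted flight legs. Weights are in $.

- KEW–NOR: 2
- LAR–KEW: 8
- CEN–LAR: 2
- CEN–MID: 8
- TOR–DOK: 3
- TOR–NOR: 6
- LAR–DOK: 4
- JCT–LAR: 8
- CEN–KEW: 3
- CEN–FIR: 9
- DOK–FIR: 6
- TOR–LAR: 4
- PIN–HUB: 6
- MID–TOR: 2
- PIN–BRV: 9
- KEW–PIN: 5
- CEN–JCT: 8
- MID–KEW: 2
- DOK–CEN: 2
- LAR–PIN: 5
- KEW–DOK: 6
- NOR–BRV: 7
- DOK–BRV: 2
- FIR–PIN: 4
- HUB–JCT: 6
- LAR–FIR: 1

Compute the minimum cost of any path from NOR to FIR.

Running Dijkstra from NOR:
NOR: 0
KEW: 2  (via NOR)
MID: 4  (via KEW)
CEN: 5  (via KEW)
TOR: 6  (via NOR)
PIN: 7  (via KEW)
LAR: 7  (via CEN)
BRV: 7  (via NOR)
DOK: 7  (via CEN)
FIR: 8  (via LAR)
Shortest route: NOR–KEW–CEN–LAR–FIR = $8.

$8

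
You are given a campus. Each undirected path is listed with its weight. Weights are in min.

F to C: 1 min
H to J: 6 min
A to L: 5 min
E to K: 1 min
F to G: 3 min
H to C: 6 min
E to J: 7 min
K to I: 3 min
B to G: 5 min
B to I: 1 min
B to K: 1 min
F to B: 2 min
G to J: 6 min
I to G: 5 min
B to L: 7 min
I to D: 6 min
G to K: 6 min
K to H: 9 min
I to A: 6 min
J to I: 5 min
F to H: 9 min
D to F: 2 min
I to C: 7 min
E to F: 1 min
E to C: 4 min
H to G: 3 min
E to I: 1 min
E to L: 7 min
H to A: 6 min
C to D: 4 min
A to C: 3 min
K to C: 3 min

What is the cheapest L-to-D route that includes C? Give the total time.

11 min

Best L to C: L–A–C costing 8
Best C to D: C–F–D costing 3
Total via C: 8 + 3 = 11 min.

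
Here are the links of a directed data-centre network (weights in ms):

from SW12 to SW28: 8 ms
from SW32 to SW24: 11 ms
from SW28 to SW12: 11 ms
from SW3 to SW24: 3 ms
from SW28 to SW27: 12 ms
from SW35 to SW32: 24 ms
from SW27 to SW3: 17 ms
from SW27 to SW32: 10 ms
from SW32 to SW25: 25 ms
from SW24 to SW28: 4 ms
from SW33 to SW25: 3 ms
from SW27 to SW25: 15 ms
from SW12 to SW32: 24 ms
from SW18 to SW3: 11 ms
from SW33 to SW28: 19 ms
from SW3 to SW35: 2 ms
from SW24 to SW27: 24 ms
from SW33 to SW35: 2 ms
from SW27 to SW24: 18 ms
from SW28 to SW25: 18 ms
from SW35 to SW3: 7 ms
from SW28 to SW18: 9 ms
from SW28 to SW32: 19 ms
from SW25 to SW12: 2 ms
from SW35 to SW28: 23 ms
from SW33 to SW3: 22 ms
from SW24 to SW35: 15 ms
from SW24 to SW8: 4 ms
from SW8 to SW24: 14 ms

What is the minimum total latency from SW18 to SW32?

37 ms

Settle nodes by increasing distance from SW18:
SW18: 0
SW3: 11  (via SW18)
SW35: 13  (via SW3)
SW24: 14  (via SW3)
SW28: 18  (via SW24)
SW8: 18  (via SW24)
SW12: 29  (via SW28)
SW27: 30  (via SW28)
SW25: 36  (via SW28)
SW32: 37  (via SW35)
Shortest route: SW18–SW3–SW35–SW32 = 37 ms.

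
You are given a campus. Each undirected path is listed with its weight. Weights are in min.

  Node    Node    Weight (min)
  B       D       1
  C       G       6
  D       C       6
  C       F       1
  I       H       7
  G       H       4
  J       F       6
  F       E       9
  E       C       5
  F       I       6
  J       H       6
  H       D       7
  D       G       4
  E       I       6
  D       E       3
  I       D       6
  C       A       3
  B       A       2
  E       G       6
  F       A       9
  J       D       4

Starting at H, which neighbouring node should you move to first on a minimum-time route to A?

Enumerating some paths:
H → G → C → A: 4+6+3 = 13
H → D → B → A: 7+1+2 = 10
H → J → D → B → A: 6+4+1+2 = 13
H → G → D → B → A: 4+4+1+2 = 11
The minimum is 10 min via H → D → B → A.
So from H the first move is to D.

D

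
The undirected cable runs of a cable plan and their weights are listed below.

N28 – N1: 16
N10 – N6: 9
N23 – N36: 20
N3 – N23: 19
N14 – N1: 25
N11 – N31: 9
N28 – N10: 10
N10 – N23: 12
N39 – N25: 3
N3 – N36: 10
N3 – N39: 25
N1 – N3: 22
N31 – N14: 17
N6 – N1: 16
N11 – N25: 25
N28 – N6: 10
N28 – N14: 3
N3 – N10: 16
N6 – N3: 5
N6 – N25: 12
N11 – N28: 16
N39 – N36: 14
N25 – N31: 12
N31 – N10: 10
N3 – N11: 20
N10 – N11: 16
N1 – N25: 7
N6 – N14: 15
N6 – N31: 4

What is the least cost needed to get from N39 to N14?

28

Compare a few routes:
N39 → N25 → N6 → N28 → N14: 3+12+10+3 = 28
N39 → N25 → N1 → N28 → N14: 3+7+16+3 = 29
N39 → N25 → N6 → N14: 3+12+15 = 30
N39 → N25 → N31 → N14: 3+12+17 = 32
Cheapest is N39 → N25 → N6 → N28 → N14 at 28.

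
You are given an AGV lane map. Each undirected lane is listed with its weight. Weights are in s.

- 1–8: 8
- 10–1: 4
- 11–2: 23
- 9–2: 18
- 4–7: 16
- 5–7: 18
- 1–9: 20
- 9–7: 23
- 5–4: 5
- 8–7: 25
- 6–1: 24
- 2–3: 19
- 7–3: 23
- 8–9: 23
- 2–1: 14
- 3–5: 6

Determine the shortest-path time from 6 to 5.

63 s

Running Dijkstra from 6:
6: 0
1: 24  (via 6)
10: 28  (via 1)
8: 32  (via 1)
2: 38  (via 1)
9: 44  (via 1)
3: 57  (via 2)
7: 57  (via 8)
11: 61  (via 2)
5: 63  (via 3)
Shortest route: 6 → 1 → 2 → 3 → 5 = 63 s.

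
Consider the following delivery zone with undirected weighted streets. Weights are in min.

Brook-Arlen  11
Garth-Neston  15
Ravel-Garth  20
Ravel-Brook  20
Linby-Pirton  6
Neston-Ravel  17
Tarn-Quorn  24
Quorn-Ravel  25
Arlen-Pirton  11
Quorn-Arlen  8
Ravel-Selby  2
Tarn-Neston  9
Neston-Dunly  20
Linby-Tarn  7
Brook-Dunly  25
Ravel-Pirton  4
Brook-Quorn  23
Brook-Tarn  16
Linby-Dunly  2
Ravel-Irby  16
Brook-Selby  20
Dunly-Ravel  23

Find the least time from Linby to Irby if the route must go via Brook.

Shortest Linby→Brook: Linby → Tarn → Brook = 23
Shortest Brook→Irby: Brook → Ravel → Irby = 36
Total via Brook: 23 + 36 = 59 min.

59 min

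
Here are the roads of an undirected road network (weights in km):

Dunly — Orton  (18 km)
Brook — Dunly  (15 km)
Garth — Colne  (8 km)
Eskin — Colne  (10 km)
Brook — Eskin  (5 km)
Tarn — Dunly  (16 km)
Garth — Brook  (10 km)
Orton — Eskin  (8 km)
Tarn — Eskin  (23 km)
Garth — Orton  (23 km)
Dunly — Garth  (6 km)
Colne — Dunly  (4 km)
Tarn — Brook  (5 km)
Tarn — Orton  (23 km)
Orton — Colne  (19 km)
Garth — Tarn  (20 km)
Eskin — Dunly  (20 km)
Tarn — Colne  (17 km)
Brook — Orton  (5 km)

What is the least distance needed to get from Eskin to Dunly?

14 km

Compare a few routes:
Eskin → Dunly: 20 = 20
Eskin → Brook → Dunly: 5+15 = 20
Eskin → Brook → Garth → Dunly: 5+10+6 = 21
Eskin → Colne → Dunly: 10+4 = 14
The minimum is 14 km via Eskin → Colne → Dunly.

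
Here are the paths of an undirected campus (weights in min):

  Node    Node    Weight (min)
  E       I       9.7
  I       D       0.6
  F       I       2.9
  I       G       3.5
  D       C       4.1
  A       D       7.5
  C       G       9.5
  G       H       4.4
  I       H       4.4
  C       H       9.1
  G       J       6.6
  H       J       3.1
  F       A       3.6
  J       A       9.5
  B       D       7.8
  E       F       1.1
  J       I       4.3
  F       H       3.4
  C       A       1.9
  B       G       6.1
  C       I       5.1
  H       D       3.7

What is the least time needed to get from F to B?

Compare a few routes:
F → I → G → B: 2.9+3.5+6.1 = 12.5
F → I → D → B: 2.9+0.6+7.8 = 11.3
Cheapest is F → I → D → B at 11.3 min.

11.3 min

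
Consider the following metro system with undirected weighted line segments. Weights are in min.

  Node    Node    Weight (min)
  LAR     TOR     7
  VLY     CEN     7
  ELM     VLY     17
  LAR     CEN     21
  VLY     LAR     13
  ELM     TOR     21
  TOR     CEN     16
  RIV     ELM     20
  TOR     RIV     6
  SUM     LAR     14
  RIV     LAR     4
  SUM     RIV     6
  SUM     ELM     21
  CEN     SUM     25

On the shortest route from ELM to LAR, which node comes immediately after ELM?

RIV

Compare a few routes:
ELM → TOR → RIV → LAR: 21+6+4 = 31
ELM → VLY → LAR: 17+13 = 30
ELM → RIV → LAR: 20+4 = 24
ELM → TOR → LAR: 21+7 = 28
The minimum is 24 min via ELM → RIV → LAR.
So from ELM the first move is to RIV.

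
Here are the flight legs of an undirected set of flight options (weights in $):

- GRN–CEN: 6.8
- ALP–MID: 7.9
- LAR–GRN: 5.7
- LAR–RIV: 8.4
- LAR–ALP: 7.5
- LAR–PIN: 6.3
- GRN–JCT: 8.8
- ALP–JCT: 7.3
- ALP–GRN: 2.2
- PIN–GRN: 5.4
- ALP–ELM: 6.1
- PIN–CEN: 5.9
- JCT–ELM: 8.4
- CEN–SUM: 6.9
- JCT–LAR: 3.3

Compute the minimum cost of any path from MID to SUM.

Enumerating some paths:
MID–ALP–GRN–PIN–CEN–SUM: 7.9+2.2+5.4+5.9+6.9 = 28.3
MID–ALP–GRN–CEN–SUM: 7.9+2.2+6.8+6.9 = 23.8
Cheapest is MID–ALP–GRN–CEN–SUM at $23.8.

$23.8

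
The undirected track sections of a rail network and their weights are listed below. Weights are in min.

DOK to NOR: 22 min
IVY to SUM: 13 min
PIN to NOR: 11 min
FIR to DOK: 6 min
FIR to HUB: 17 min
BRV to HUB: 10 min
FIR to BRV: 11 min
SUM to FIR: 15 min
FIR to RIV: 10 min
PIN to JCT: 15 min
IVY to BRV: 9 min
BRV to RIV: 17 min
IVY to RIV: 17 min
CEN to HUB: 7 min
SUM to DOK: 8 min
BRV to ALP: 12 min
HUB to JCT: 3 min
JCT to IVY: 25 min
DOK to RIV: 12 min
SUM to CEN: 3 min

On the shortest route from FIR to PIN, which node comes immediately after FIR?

HUB

Enumerating some paths:
FIR → DOK → SUM → CEN → HUB → JCT → PIN: 6+8+3+7+3+15 = 42
FIR → DOK → NOR → PIN: 6+22+11 = 39
FIR → HUB → JCT → PIN: 17+3+15 = 35
FIR → BRV → HUB → JCT → PIN: 11+10+3+15 = 39
The minimum is 35 min via FIR → HUB → JCT → PIN.
So from FIR the first move is to HUB.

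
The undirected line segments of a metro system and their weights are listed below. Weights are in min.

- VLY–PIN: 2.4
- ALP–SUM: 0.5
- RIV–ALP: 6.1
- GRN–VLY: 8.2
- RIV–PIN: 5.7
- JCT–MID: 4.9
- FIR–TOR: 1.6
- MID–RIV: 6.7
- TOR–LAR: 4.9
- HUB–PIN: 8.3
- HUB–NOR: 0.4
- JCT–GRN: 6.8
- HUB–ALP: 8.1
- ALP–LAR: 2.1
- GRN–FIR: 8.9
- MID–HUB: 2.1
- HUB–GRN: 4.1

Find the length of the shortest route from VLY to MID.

12.8 min

Shortest distances from VLY:
VLY: 0
PIN: 2.4  (via VLY)
RIV: 8.1  (via PIN)
GRN: 8.2  (via VLY)
HUB: 10.7  (via PIN)
NOR: 11.1  (via HUB)
MID: 12.8  (via HUB)
Shortest route: VLY–PIN–HUB–MID = 12.8 min.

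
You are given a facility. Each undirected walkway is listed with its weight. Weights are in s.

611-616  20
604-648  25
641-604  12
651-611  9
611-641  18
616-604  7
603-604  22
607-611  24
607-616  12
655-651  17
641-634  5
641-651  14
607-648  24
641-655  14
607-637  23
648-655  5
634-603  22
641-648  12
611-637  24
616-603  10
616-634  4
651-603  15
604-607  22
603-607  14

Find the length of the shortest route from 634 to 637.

39 s

Settle nodes by increasing distance from 634:
634: 0
616: 4  (via 634)
641: 5  (via 634)
604: 11  (via 616)
603: 14  (via 616)
607: 16  (via 616)
648: 17  (via 641)
651: 19  (via 641)
655: 19  (via 641)
611: 23  (via 641)
637: 39  (via 607)
Shortest route: 634 → 616 → 607 → 637 = 39 s.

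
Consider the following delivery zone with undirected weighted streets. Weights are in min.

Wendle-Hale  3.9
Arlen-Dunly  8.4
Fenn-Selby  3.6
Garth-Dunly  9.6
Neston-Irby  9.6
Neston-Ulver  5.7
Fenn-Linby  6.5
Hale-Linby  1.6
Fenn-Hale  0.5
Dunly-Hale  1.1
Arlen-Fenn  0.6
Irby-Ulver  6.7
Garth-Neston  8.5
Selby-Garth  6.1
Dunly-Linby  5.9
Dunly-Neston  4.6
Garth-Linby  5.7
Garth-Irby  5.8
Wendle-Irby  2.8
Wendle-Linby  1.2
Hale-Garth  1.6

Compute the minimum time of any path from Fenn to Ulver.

Settle nodes by increasing distance from Fenn:
Fenn: 0
Hale: 0.5  (via Fenn)
Arlen: 0.6  (via Fenn)
Dunly: 1.6  (via Hale)
Garth: 2.1  (via Hale)
Linby: 2.1  (via Hale)
Wendle: 3.3  (via Linby)
Selby: 3.6  (via Fenn)
Irby: 6.1  (via Wendle)
Neston: 6.2  (via Dunly)
Ulver: 11.9  (via Neston)
Shortest route: Fenn–Hale–Dunly–Neston–Ulver = 11.9 min.

11.9 min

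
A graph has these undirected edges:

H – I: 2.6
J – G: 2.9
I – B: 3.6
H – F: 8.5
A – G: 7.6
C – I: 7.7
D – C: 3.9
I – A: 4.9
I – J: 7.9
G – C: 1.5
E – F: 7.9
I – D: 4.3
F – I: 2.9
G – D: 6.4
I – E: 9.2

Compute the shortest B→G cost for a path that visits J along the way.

Best B to J: B → I → J costing 11.5
Shortest J→G: J → G = 2.9
Total via J: 11.5 + 2.9 = 14.4.

14.4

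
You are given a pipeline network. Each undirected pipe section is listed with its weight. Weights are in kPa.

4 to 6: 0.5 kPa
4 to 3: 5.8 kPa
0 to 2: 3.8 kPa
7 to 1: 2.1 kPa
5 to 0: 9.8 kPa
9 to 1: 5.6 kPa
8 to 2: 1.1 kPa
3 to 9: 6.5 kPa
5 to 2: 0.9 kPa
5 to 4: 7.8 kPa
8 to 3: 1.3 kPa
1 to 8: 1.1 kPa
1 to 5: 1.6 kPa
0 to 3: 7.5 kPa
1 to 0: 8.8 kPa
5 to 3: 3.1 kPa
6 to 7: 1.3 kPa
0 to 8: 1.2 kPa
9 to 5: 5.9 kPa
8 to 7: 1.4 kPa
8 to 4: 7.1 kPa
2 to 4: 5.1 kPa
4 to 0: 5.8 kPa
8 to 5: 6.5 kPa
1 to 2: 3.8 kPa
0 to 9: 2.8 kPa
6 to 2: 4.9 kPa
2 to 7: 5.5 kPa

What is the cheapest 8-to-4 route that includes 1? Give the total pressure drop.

5 kPa

Best 8 to 1: 8 → 1 costing 1.1
Shortest 1→4: 1 → 7 → 6 → 4 = 3.9
Total via 1: 1.1 + 3.9 = 5 kPa.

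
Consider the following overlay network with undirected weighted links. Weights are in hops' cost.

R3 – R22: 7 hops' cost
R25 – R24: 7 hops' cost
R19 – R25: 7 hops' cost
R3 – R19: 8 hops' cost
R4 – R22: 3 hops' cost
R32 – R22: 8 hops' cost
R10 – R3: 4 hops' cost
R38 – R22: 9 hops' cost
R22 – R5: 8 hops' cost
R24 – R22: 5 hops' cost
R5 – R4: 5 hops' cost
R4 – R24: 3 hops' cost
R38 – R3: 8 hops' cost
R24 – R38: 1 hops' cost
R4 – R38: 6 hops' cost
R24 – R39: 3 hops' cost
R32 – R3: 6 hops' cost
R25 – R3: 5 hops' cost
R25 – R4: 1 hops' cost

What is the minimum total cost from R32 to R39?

Compare a few routes:
R32–R3–R25–R4–R24–R39: 6+5+1+3+3 = 18
R32–R3–R38–R24–R39: 6+8+1+3 = 18
R32–R22–R4–R24–R39: 8+3+3+3 = 17
R32–R22–R24–R39: 8+5+3 = 16
Cheapest is R32–R22–R24–R39 at 16 hops' cost.

16 hops' cost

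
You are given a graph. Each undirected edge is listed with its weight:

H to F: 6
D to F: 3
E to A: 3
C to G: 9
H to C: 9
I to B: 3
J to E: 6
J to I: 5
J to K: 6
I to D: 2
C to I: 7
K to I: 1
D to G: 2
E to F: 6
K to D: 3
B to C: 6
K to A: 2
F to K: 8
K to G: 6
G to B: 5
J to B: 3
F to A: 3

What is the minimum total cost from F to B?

8

Running Dijkstra from F:
F: 0
A: 3  (via F)
D: 3  (via F)
G: 5  (via D)
I: 5  (via D)
K: 5  (via A)
E: 6  (via F)
H: 6  (via F)
B: 8  (via I)
Shortest route: F–D–I–B = 8.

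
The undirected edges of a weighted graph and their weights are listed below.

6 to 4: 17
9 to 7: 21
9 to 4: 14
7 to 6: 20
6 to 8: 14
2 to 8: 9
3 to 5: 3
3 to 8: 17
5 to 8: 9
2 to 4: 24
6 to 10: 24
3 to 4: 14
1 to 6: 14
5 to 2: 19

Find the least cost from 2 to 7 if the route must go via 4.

59

Best 2 to 4: 2–4 costing 24
Best 4 to 7: 4–9–7 costing 35
Total via 4: 24 + 35 = 59.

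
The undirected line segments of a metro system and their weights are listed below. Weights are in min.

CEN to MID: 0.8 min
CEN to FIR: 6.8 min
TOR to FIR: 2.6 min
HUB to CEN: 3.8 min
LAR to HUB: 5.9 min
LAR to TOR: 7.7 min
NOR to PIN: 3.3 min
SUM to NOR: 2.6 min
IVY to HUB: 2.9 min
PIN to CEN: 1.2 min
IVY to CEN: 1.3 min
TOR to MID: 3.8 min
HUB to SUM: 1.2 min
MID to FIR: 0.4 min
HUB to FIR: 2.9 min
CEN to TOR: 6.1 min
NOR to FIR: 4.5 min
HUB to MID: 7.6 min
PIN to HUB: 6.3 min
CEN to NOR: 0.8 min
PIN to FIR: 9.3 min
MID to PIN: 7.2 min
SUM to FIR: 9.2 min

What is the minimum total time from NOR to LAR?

9.7 min

Running Dijkstra from NOR:
NOR: 0
CEN: 0.8  (via NOR)
MID: 1.6  (via CEN)
FIR: 2  (via MID)
PIN: 2  (via CEN)
IVY: 2.1  (via CEN)
SUM: 2.6  (via NOR)
HUB: 3.8  (via SUM)
TOR: 4.6  (via FIR)
LAR: 9.7  (via HUB)
Shortest route: NOR–SUM–HUB–LAR = 9.7 min.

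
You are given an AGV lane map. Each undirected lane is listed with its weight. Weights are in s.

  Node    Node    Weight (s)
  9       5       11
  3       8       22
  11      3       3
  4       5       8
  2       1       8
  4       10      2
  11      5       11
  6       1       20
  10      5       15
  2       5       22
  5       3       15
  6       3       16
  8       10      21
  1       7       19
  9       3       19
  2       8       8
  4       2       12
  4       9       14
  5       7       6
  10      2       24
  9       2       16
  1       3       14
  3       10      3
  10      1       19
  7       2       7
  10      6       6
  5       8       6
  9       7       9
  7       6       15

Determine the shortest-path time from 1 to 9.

Settle nodes by increasing distance from 1:
1: 0
2: 8  (via 1)
3: 14  (via 1)
7: 15  (via 2)
8: 16  (via 2)
10: 17  (via 3)
11: 17  (via 3)
4: 19  (via 10)
6: 20  (via 1)
5: 21  (via 7)
9: 24  (via 2)
Shortest route: 1–2–9 = 24 s.

24 s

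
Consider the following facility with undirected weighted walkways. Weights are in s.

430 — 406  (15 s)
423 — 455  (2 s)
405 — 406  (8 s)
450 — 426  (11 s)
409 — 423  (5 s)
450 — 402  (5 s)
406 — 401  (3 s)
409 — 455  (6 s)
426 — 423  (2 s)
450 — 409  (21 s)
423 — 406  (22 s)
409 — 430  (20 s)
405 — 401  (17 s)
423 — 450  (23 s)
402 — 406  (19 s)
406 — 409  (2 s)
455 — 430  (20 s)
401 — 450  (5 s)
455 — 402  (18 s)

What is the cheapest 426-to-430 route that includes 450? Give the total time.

34 s

Best 426 to 450: 426 → 450 costing 11
Best 450 to 430: 450 → 401 → 406 → 430 costing 23
Total via 450: 11 + 23 = 34 s.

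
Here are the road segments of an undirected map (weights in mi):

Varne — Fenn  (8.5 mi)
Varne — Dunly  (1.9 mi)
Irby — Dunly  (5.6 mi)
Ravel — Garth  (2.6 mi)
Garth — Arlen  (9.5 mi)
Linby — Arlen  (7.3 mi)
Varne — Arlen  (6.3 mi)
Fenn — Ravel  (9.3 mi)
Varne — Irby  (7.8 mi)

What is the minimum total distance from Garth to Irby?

23.3 mi

Compare a few routes:
Garth - Ravel - Fenn - Varne - Dunly - Irby: 2.6+9.3+8.5+1.9+5.6 = 27.9
Garth - Arlen - Varne - Irby: 9.5+6.3+7.8 = 23.6
Garth - Arlen - Varne - Dunly - Irby: 9.5+6.3+1.9+5.6 = 23.3
Cheapest is Garth - Arlen - Varne - Dunly - Irby at 23.3 mi.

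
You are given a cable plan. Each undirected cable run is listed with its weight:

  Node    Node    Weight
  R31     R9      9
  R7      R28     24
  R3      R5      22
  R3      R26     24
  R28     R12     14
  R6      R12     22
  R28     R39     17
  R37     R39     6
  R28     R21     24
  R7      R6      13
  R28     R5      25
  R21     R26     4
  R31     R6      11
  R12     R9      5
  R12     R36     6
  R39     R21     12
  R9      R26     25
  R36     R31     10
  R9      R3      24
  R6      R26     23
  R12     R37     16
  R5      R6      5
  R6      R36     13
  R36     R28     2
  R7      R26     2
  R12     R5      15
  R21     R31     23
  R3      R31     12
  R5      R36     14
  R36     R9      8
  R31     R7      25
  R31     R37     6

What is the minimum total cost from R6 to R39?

Candidate routes:
R6 - R7 - R26 - R21 - R39: 13+2+4+12 = 31
R6 - R31 - R37 - R39: 11+6+6 = 23
Cheapest is R6 - R31 - R37 - R39 at 23.

23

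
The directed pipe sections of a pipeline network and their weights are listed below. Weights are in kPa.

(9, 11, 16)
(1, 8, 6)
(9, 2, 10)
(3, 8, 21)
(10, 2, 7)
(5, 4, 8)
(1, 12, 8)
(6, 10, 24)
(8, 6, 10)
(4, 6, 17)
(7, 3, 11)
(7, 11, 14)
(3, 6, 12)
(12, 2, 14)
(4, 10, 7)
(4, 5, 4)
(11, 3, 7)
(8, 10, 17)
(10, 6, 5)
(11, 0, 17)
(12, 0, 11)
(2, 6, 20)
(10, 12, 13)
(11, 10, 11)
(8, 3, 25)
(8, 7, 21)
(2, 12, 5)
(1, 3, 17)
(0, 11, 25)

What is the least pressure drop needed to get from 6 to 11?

Candidate routes:
6 - 10 - 12 - 0 - 11: 24+13+11+25 = 73
6 - 10 - 2 - 12 - 0 - 11: 24+7+5+11+25 = 72
Cheapest is 6 - 10 - 2 - 12 - 0 - 11 at 72 kPa.

72 kPa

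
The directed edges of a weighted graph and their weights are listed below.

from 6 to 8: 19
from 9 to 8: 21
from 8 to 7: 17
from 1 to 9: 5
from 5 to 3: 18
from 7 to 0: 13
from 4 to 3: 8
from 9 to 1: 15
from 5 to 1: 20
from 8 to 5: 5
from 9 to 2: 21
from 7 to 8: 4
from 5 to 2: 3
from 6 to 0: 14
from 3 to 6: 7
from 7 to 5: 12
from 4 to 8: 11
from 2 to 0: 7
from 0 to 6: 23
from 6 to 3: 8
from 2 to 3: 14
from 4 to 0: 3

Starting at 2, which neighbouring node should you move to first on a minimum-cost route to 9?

3

Candidate routes:
2–3–6–8–7–5–1–9: 14+7+19+17+12+20+5 = 94
2–0–6–8–5–1–9: 7+23+19+5+20+5 = 79
2–3–6–8–5–1–9: 14+7+19+5+20+5 = 70
Cheapest is 2–3–6–8–5–1–9 at 70.
So from 2 the first move is to 3.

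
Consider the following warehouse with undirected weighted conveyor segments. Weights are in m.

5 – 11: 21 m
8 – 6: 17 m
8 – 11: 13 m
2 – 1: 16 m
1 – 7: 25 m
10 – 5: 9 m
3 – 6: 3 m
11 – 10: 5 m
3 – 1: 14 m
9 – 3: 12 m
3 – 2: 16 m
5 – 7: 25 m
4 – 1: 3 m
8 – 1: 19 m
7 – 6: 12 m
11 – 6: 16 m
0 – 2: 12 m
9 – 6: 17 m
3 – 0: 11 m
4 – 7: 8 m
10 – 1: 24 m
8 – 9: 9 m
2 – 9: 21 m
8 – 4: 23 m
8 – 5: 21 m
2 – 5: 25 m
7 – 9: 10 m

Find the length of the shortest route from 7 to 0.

26 m

Enumerating some paths:
7 - 9 - 3 - 0: 10+12+11 = 33
7 - 4 - 1 - 3 - 0: 8+3+14+11 = 36
7 - 6 - 3 - 0: 12+3+11 = 26
7 - 4 - 1 - 2 - 0: 8+3+16+12 = 39
Cheapest is 7 - 6 - 3 - 0 at 26 m.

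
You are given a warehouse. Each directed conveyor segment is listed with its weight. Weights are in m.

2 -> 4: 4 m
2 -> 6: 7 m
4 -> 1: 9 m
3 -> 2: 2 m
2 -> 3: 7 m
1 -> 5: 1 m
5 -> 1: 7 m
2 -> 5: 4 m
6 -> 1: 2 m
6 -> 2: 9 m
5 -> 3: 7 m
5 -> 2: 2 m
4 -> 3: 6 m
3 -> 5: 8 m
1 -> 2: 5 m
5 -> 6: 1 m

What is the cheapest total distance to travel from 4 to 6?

11 m

Shortest distances from 4:
4: 0
3: 6  (via 4)
2: 8  (via 3)
1: 9  (via 4)
5: 10  (via 1)
6: 11  (via 5)
Shortest route: 4 → 1 → 5 → 6 = 11 m.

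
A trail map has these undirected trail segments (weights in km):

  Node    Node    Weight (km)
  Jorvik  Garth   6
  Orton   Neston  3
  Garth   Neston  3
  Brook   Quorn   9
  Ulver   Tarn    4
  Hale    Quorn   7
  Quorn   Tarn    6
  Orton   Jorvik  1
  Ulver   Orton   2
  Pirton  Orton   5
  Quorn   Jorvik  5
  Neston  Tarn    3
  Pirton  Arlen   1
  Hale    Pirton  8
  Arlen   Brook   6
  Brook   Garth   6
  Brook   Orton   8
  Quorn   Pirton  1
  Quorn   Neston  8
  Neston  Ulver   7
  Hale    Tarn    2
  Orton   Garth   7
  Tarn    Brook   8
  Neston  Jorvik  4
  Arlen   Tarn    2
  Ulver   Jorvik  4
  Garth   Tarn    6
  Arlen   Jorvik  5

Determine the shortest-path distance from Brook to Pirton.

Compare a few routes:
Brook–Arlen–Pirton: 6+1 = 7
Brook–Orton–Pirton: 8+5 = 13
Brook–Tarn–Arlen–Pirton: 8+2+1 = 11
Brook–Quorn–Pirton: 9+1 = 10
The minimum is 7 km via Brook–Arlen–Pirton.

7 km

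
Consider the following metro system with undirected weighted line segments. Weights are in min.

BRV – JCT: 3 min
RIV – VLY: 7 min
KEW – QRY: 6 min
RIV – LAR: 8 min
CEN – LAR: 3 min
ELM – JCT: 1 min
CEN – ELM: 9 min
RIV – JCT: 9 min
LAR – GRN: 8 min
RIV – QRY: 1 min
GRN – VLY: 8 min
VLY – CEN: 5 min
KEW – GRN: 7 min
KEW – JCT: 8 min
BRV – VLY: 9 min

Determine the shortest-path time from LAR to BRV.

16 min

Shortest distances from LAR:
LAR: 0
CEN: 3  (via LAR)
RIV: 8  (via LAR)
GRN: 8  (via LAR)
VLY: 8  (via CEN)
QRY: 9  (via RIV)
ELM: 12  (via CEN)
JCT: 13  (via ELM)
KEW: 15  (via GRN)
BRV: 16  (via JCT)
Shortest route: LAR–CEN–ELM–JCT–BRV = 16 min.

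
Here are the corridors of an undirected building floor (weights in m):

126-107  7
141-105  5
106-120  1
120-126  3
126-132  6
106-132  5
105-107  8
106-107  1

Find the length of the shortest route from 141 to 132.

19 m

Settle nodes by increasing distance from 141:
141: 0
105: 5  (via 141)
107: 13  (via 105)
106: 14  (via 107)
120: 15  (via 106)
126: 18  (via 120)
132: 19  (via 106)
Shortest route: 141–105–107–106–132 = 19 m.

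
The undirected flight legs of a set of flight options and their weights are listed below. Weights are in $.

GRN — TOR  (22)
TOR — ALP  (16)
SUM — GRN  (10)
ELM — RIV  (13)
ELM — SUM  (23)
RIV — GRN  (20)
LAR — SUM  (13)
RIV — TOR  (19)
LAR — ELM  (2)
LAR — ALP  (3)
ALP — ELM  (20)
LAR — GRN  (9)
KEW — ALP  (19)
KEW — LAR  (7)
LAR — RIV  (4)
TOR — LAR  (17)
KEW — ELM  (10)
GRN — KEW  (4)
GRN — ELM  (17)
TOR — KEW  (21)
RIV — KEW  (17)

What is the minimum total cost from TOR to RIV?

Compare a few routes:
TOR–LAR–RIV: 17+4 = 21
TOR–RIV: 19 = 19
Cheapest is TOR–RIV at $19.

$19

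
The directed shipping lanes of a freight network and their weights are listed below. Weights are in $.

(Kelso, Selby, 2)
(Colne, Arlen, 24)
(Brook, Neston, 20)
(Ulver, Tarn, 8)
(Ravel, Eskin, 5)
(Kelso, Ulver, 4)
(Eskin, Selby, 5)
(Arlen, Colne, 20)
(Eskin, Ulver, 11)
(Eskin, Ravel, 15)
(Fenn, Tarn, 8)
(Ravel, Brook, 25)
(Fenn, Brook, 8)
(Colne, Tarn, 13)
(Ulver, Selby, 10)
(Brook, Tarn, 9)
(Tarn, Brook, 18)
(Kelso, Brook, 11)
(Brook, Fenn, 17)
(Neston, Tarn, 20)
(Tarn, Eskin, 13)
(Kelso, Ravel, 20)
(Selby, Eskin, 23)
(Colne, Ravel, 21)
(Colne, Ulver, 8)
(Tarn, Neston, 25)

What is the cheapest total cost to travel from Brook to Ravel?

$37

Settle nodes by increasing distance from Brook:
Brook: 0
Tarn: 9  (via Brook)
Fenn: 17  (via Brook)
Neston: 20  (via Brook)
Eskin: 22  (via Tarn)
Selby: 27  (via Eskin)
Ulver: 33  (via Eskin)
Ravel: 37  (via Eskin)
Shortest route: Brook–Tarn–Eskin–Ravel = $37.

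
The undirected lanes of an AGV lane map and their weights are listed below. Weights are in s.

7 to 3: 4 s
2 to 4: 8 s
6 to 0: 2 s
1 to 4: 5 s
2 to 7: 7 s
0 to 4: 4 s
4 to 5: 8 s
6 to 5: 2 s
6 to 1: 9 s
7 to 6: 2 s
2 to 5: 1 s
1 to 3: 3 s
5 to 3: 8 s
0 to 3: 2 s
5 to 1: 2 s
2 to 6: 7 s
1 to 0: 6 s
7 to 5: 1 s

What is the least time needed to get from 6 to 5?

Shortest distances from 6:
6: 0
0: 2  (via 6)
5: 2  (via 6)
Shortest route: 6 → 5 = 2 s.

2 s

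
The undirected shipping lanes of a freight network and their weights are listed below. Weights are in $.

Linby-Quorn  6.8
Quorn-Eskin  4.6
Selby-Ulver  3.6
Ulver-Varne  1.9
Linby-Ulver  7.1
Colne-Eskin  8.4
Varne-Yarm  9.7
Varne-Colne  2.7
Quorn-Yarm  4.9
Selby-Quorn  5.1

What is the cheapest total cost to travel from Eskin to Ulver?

Candidate routes:
Eskin–Quorn–Selby–Ulver: 4.6+5.1+3.6 = 13.3
Eskin–Quorn–Linby–Ulver: 4.6+6.8+7.1 = 18.5
Eskin–Quorn–Yarm–Varne–Ulver: 4.6+4.9+9.7+1.9 = 21.1
Eskin–Colne–Varne–Ulver: 8.4+2.7+1.9 = 13
Cheapest is Eskin–Colne–Varne–Ulver at $13.

$13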